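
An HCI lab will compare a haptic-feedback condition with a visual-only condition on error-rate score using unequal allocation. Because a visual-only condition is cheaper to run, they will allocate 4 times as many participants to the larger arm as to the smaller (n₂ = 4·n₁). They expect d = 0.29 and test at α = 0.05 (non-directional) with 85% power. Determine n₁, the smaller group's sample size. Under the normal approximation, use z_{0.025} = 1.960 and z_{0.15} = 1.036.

n₁ = 134

With allocation ratio k = n₂/n₁ = 4, Var(x̄₁−x̄₂) = σ²(1/n₁ + 1/(k·n₁)) = σ²·(k+1)/(k·n₁).
So n₁ = (1 + 1/k)·((z_{α/2} + z_β)/d)² = 1.250 × (2.996/0.29)².
n₁ = 1.250 × 106.73 = 133.4.
Round up: n₁ = 134, giving n₂ = 4 × 134 = 536.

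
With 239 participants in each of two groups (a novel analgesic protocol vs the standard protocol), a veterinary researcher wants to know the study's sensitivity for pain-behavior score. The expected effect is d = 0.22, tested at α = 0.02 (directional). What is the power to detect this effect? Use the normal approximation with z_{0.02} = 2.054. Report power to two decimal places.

For two equal groups, power = Φ(d·√(n/2) − z_{α}).
d·√(n/2) = 0.22 × √(239/2) = 0.22 × 10.932 = 2.405.
z_β = 2.405 − 2.054 = 0.351.
Power = Φ(0.351) = 0.637.

power ≈ 0.64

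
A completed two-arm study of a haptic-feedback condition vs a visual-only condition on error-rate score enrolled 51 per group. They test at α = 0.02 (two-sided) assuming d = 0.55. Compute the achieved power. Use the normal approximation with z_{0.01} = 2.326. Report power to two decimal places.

power ≈ 0.67

For two equal groups, power = Φ(d·√(n/2) − z_{α/2}).
d·√(n/2) = 0.55 × √(51/2) = 0.55 × 5.050 = 2.777.
z_β = 2.777 − 2.326 = 0.451.
Power = Φ(0.451) = 0.674.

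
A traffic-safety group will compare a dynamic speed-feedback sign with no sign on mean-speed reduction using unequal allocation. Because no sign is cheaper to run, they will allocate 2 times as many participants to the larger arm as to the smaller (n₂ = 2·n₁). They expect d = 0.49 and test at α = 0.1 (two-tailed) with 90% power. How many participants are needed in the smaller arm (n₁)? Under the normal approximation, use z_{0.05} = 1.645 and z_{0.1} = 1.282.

With allocation ratio k = n₂/n₁ = 2, Var(x̄₁−x̄₂) = σ²(1/n₁ + 1/(k·n₁)) = σ²·(k+1)/(k·n₁).
So n₁ = (1 + 1/k)·((z_{α/2} + z_β)/d)² = 1.500 × (2.927/0.49)².
n₁ = 1.500 × 35.68 = 53.5.
Round up: n₁ = 54, giving n₂ = 2 × 54 = 108.

n₁ = 54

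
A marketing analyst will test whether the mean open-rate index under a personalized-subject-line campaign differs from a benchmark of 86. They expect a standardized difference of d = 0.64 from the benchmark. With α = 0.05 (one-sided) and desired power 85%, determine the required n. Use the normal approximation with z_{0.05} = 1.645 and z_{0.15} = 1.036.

For a one-sample test: n = ((z_{α} + z_β) / d)².
z_{α} + z_β = 1.645 + 1.036 = 2.681.
n = (2.681 / 0.64)² = 4.189² = 17.55.
Round up.

n = 18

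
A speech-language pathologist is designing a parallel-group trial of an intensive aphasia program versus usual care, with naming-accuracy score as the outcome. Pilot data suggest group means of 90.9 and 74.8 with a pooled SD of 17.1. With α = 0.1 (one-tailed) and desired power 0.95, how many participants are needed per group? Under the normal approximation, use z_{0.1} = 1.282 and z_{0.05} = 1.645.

n = 20 per group

Cohen's d = |M₁ − M₂| / SD_pooled = |90.9 − 74.8| / 17.1 = 16.1 / 17.1 = 0.942.
For two independent groups with equal n: n = 2·((z_{α} + z_β) / d)².
z_{α} + z_β = 1.282 + 1.645 = 2.927.
n = 2 × (2.927 / 0.942)² = 2 × 3.107² = 2 × 9.65 = 19.3.
Round up to the next whole participant.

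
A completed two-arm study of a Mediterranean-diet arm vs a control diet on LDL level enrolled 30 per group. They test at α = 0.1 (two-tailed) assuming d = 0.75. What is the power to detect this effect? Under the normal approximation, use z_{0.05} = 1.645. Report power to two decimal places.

power ≈ 0.90

For two equal groups, power = Φ(d·√(n/2) − z_{α/2}).
d·√(n/2) = 0.75 × √(30/2) = 0.75 × 3.873 = 2.905.
z_β = 2.905 − 1.645 = 1.260.
Power = Φ(1.260) = 0.896.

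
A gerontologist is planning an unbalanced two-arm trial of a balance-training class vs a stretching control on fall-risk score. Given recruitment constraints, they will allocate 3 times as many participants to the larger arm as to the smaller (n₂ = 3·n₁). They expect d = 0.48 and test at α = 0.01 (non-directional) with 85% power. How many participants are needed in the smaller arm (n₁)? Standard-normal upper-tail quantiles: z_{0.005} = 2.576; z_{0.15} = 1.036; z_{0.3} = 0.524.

With allocation ratio k = n₂/n₁ = 3, Var(x̄₁−x̄₂) = σ²(1/n₁ + 1/(k·n₁)) = σ²·(k+1)/(k·n₁).
So n₁ = (1 + 1/k)·((z_{α/2} + z_β)/d)² = 1.333 × (3.612/0.48)².
n₁ = 1.333 × 56.63 = 75.5.
Round up: n₁ = 76, giving n₂ = 3 × 76 = 228.

n₁ = 76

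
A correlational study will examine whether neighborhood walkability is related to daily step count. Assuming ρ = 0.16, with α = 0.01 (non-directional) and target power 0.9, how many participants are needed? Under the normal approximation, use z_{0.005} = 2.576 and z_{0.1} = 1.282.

n = 575

Fisher's z: C = ½·ln((1+r)/(1−r)) = ½·ln(1.3810) = 0.1614.
n = ((z_{α/2} + z_β)/C)² + 3.
(2.576 + 1.282) / 0.1614 = 3.858 / 0.1614 = 23.903.
n = 23.903² + 3 = 571.37 + 3 = 574.4.
Round up.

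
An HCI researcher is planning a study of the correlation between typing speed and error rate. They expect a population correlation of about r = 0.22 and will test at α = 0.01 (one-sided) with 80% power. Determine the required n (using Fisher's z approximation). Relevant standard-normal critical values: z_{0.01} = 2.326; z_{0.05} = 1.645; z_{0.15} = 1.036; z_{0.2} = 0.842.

Fisher's z: C = ½·ln((1+r)/(1−r)) = ½·ln(1.5641) = 0.2237.
n = ((z_{α} + z_β)/C)² + 3.
(2.326 + 0.842) / 0.2237 = 3.168 / 0.2237 = 14.162.
n = 14.162² + 3 = 200.56 + 3 = 203.6.
Round up.

n = 204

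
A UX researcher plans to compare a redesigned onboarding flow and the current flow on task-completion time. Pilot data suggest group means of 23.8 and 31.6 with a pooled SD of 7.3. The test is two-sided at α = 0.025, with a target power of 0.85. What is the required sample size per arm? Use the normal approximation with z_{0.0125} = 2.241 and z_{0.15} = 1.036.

Cohen's d = |M₁ − M₂| / SD_pooled = |23.8 − 31.6| / 7.3 = 7.8 / 7.3 = 1.068.
For two independent groups with equal n: n = 2·((z_{α/2} + z_β) / d)².
z_{α/2} + z_β = 2.241 + 1.036 = 3.277.
n = 2 × (3.277 / 1.068)² = 2 × 3.068² = 2 × 9.41 = 18.8.
Round up to the next whole participant.

n = 19 per group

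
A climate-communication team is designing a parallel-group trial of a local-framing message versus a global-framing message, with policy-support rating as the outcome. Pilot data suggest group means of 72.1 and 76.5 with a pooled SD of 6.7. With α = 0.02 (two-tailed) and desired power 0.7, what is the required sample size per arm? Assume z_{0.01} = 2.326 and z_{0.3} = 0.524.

n = 38 per group

Cohen's d = |M₁ − M₂| / SD_pooled = |72.1 − 76.5| / 6.7 = 4.4 / 6.7 = 0.657.
For two independent groups with equal n: n = 2·((z_{α/2} + z_β) / d)².
z_{α/2} + z_β = 2.326 + 0.524 = 2.850.
n = 2 × (2.850 / 0.657)² = 2 × 4.338² = 2 × 18.82 = 37.6.
Round up to the next whole participant.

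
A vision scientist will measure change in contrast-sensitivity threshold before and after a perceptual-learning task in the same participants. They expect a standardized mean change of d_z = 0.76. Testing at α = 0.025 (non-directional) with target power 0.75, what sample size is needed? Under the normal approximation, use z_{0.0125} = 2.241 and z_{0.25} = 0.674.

For a paired (one-sample on differences) test: n = ((z_{α/2} + z_β) / d)².
z_{α/2} + z_β = 2.241 + 0.674 = 2.915.
n = (2.915 / 0.76)² = 3.836² = 14.71.
Round up.

n = 15 pairs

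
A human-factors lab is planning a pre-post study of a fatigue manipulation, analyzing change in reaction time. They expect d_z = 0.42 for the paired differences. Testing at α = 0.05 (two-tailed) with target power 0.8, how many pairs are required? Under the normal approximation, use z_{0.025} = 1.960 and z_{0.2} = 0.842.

n = 45 pairs

For a paired (one-sample on differences) test: n = ((z_{α/2} + z_β) / d)².
z_{α/2} + z_β = 1.960 + 0.842 = 2.802.
n = (2.802 / 0.42)² = 6.671² = 44.51.
Round up.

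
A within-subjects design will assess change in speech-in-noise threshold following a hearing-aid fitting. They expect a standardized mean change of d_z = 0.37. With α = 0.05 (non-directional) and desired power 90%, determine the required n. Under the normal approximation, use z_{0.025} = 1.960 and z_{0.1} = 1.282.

n = 77 pairs

For a paired (one-sample on differences) test: n = ((z_{α/2} + z_β) / d)².
z_{α/2} + z_β = 1.960 + 1.282 = 3.242.
n = (3.242 / 0.37)² = 8.762² = 76.78.
Round up.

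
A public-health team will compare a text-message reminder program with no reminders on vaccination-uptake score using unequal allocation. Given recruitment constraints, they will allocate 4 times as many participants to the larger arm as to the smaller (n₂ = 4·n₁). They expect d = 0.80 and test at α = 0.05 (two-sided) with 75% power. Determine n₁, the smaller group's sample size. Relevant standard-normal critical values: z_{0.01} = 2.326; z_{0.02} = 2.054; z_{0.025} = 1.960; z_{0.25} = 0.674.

With allocation ratio k = n₂/n₁ = 4, Var(x̄₁−x̄₂) = σ²(1/n₁ + 1/(k·n₁)) = σ²·(k+1)/(k·n₁).
So n₁ = (1 + 1/k)·((z_{α/2} + z_β)/d)² = 1.250 × (2.634/0.80)².
n₁ = 1.250 × 10.84 = 13.6.
Round up: n₁ = 14, giving n₂ = 4 × 14 = 56.

n₁ = 14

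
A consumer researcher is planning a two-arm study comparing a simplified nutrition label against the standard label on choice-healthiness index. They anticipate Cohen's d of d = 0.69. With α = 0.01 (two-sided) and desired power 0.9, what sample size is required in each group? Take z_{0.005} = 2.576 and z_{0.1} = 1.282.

n = 63 per group

For two independent groups with equal n: n = 2·((z_{α/2} + z_β) / d)².
z_{α/2} + z_β = 2.576 + 1.282 = 3.858.
n = 2 × (3.858 / 0.69)² = 2 × 5.591² = 2 × 31.26 = 62.5.
Round up to the next whole participant.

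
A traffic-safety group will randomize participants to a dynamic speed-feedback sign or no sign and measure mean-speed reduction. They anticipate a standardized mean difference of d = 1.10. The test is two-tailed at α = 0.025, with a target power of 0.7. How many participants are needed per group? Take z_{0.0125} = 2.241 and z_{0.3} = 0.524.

n = 13 per group

For two independent groups with equal n: n = 2·((z_{α/2} + z_β) / d)².
z_{α/2} + z_β = 2.241 + 0.524 = 2.765.
n = 2 × (2.765 / 1.10)² = 2 × 2.514² = 2 × 6.32 = 12.6.
Round up to the next whole participant.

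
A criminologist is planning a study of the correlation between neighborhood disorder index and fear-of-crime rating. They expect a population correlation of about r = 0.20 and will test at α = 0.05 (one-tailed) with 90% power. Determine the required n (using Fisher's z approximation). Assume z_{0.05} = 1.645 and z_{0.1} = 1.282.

Fisher's z: C = ½·ln((1+r)/(1−r)) = ½·ln(1.5000) = 0.2027.
n = ((z_{α} + z_β)/C)² + 3.
(1.645 + 1.282) / 0.2027 = 2.927 / 0.2027 = 14.440.
n = 14.440² + 3 = 208.52 + 3 = 211.5.
Round up.

n = 212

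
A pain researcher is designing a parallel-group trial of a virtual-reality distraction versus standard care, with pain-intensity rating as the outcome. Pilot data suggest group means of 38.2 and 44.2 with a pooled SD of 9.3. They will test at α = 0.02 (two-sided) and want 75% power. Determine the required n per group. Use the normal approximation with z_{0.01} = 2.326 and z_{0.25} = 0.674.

Cohen's d = |M₁ − M₂| / SD_pooled = |38.2 − 44.2| / 9.3 = 6.0 / 9.3 = 0.645.
For two independent groups with equal n: n = 2·((z_{α/2} + z_β) / d)².
z_{α/2} + z_β = 2.326 + 0.674 = 3.000.
n = 2 × (3.000 / 0.645)² = 2 × 4.651² = 2 × 21.63 = 43.3.
Round up to the next whole participant.

n = 44 per group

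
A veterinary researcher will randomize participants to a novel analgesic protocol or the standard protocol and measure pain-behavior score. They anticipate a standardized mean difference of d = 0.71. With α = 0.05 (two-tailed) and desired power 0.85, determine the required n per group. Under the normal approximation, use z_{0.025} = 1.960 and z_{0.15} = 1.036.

For two independent groups with equal n: n = 2·((z_{α/2} + z_β) / d)².
z_{α/2} + z_β = 1.960 + 1.036 = 2.996.
n = 2 × (2.996 / 0.71)² = 2 × 4.220² = 2 × 17.81 = 35.6.
Round up to the next whole participant.

n = 36 per group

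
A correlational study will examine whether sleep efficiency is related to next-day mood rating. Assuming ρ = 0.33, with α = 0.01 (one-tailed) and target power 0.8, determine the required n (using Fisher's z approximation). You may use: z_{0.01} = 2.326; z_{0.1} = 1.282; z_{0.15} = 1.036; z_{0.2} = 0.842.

Fisher's z: C = ½·ln((1+r)/(1−r)) = ½·ln(1.9851) = 0.3428.
n = ((z_{α} + z_β)/C)² + 3.
(2.326 + 0.842) / 0.3428 = 3.168 / 0.3428 = 9.242.
n = 9.242² + 3 = 85.41 + 3 = 88.4.
Round up.

n = 89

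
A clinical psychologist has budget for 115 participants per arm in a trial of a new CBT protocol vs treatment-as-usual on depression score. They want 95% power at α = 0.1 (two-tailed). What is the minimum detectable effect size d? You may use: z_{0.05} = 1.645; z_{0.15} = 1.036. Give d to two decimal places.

For two independent groups of n = 115 each: d_min = (z_{α/2} + z_β)·√(2/n).
z-sum = 1.645 + 1.645 = 3.290.
d_min = 3.290 × √(2/115) = 3.290 × 0.1319 = 0.434.

d_min ≈ 0.43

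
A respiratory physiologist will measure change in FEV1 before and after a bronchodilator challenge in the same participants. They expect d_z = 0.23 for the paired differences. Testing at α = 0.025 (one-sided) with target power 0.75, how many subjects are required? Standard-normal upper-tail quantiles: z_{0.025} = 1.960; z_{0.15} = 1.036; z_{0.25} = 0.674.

n = 132 pairs

For a paired (one-sample on differences) test: n = ((z_{α} + z_β) / d)².
z_{α} + z_β = 1.960 + 0.674 = 2.634.
n = (2.634 / 0.23)² = 11.452² = 131.15.
Round up.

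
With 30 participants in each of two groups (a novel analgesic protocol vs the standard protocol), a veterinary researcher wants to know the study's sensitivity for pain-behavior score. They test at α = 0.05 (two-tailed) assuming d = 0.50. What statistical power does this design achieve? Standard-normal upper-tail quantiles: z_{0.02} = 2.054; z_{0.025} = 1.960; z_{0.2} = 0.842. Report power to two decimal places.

power ≈ 0.49

For two equal groups, power = Φ(d·√(n/2) − z_{α/2}).
d·√(n/2) = 0.50 × √(30/2) = 0.50 × 3.873 = 1.936.
z_β = 1.936 − 1.960 = -0.024.
Power = Φ(-0.024) = 0.491.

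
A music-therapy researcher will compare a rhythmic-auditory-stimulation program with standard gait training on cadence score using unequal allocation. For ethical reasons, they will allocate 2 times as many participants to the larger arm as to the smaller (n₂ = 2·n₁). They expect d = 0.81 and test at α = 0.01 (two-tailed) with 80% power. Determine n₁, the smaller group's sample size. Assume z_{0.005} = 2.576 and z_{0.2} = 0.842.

With allocation ratio k = n₂/n₁ = 2, Var(x̄₁−x̄₂) = σ²(1/n₁ + 1/(k·n₁)) = σ²·(k+1)/(k·n₁).
So n₁ = (1 + 1/k)·((z_{α/2} + z_β)/d)² = 1.500 × (3.418/0.81)².
n₁ = 1.500 × 17.81 = 26.7.
Round up: n₁ = 27, giving n₂ = 2 × 27 = 54.

n₁ = 27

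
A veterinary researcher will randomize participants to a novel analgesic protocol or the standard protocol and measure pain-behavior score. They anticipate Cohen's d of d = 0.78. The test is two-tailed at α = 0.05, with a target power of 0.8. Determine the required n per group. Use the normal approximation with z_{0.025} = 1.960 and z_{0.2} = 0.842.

n = 26 per group

For two independent groups with equal n: n = 2·((z_{α/2} + z_β) / d)².
z_{α/2} + z_β = 1.960 + 0.842 = 2.802.
n = 2 × (2.802 / 0.78)² = 2 × 3.592² = 2 × 12.90 = 25.8.
Round up to the next whole participant.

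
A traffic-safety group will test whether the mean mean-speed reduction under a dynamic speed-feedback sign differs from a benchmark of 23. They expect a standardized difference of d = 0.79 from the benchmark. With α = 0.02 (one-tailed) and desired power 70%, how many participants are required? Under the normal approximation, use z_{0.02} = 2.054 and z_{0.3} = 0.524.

n = 11

For a one-sample test: n = ((z_{α} + z_β) / d)².
z_{α} + z_β = 2.054 + 0.524 = 2.578.
n = (2.578 / 0.79)² = 3.263² = 10.65.
Round up.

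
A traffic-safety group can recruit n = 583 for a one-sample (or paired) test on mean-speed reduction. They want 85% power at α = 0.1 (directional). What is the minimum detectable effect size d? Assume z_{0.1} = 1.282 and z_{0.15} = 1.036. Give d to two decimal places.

d_min ≈ 0.10

For a single sample (or paired design) of n = 583: d_min = (z_{α} + z_β)/√n.
z-sum = 1.282 + 1.036 = 2.318.
d_min = 2.318 / √583 = 2.318 / 24.145 = 0.096.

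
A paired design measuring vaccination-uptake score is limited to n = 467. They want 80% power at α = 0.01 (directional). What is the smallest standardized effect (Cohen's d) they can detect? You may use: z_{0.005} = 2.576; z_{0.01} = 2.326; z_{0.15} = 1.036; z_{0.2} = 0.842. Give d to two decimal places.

d_min ≈ 0.15

For a single sample (or paired design) of n = 467: d_min = (z_{α} + z_β)/√n.
z-sum = 2.326 + 0.842 = 3.168.
d_min = 3.168 / √467 = 3.168 / 21.610 = 0.147.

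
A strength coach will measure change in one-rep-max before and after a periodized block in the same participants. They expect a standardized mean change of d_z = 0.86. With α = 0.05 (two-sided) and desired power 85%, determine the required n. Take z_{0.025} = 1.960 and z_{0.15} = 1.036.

n = 13 pairs

For a paired (one-sample on differences) test: n = ((z_{α/2} + z_β) / d)².
z_{α/2} + z_β = 1.960 + 1.036 = 2.996.
n = (2.996 / 0.86)² = 3.484² = 12.14.
Round up.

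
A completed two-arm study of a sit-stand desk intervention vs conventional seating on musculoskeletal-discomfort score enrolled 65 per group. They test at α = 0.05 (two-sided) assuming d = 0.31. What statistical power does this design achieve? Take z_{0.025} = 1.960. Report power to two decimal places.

power ≈ 0.42

For two equal groups, power = Φ(d·√(n/2) − z_{α/2}).
d·√(n/2) = 0.31 × √(65/2) = 0.31 × 5.701 = 1.767.
z_β = 1.767 − 1.960 = -0.193.
Power = Φ(-0.193) = 0.424.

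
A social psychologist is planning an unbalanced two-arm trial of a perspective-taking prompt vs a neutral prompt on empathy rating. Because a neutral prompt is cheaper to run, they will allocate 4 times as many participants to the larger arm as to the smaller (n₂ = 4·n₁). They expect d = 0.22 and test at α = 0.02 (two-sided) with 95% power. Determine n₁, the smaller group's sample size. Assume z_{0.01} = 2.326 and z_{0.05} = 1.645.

n₁ = 408

With allocation ratio k = n₂/n₁ = 4, Var(x̄₁−x̄₂) = σ²(1/n₁ + 1/(k·n₁)) = σ²·(k+1)/(k·n₁).
So n₁ = (1 + 1/k)·((z_{α/2} + z_β)/d)² = 1.250 × (3.971/0.22)².
n₁ = 1.250 × 325.80 = 407.3.
Round up: n₁ = 408, giving n₂ = 4 × 408 = 1632.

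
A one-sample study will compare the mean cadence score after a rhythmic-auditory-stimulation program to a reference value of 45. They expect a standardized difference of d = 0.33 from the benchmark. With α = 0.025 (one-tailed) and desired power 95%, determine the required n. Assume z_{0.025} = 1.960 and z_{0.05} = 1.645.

For a one-sample test: n = ((z_{α} + z_β) / d)².
z_{α} + z_β = 1.960 + 1.645 = 3.605.
n = (3.605 / 0.33)² = 10.924² = 119.34.
Round up.

n = 120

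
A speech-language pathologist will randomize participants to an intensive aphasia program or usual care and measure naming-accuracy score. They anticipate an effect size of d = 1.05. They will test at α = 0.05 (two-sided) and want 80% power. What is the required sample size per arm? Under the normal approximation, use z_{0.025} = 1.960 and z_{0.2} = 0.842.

n = 15 per group

For two independent groups with equal n: n = 2·((z_{α/2} + z_β) / d)².
z_{α/2} + z_β = 1.960 + 0.842 = 2.802.
n = 2 × (2.802 / 1.05)² = 2 × 2.669² = 2 × 7.12 = 14.2.
Round up to the next whole participant.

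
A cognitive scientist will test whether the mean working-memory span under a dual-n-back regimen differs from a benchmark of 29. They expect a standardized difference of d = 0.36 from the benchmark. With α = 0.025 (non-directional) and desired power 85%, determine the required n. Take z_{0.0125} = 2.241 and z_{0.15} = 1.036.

n = 83

For a one-sample test: n = ((z_{α/2} + z_β) / d)².
z_{α/2} + z_β = 2.241 + 1.036 = 3.277.
n = (3.277 / 0.36)² = 9.103² = 82.86.
Round up.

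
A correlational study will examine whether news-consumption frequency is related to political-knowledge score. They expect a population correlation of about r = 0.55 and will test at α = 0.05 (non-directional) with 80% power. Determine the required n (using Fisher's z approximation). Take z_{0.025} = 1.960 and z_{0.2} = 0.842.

Fisher's z: C = ½·ln((1+r)/(1−r)) = ½·ln(3.4444) = 0.6184.
n = ((z_{α/2} + z_β)/C)² + 3.
(1.960 + 0.842) / 0.6184 = 2.802 / 0.6184 = 4.531.
n = 4.531² + 3 = 20.53 + 3 = 23.5.
Round up.

n = 24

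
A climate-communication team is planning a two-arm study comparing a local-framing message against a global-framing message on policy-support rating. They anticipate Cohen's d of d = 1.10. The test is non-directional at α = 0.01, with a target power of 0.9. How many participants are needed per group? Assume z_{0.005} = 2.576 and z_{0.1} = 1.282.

n = 25 per group

For two independent groups with equal n: n = 2·((z_{α/2} + z_β) / d)².
z_{α/2} + z_β = 2.576 + 1.282 = 3.858.
n = 2 × (3.858 / 1.10)² = 2 × 3.507² = 2 × 12.30 = 24.6.
Round up to the next whole participant.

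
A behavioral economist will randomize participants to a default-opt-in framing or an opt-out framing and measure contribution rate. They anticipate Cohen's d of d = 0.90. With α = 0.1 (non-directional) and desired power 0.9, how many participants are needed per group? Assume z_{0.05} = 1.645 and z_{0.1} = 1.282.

n = 22 per group

For two independent groups with equal n: n = 2·((z_{α/2} + z_β) / d)².
z_{α/2} + z_β = 1.645 + 1.282 = 2.927.
n = 2 × (2.927 / 0.90)² = 2 × 3.252² = 2 × 10.58 = 21.2.
Round up to the next whole participant.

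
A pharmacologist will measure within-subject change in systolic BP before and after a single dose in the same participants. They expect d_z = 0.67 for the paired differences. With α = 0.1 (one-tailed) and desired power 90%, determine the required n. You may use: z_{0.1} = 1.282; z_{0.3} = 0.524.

For a paired (one-sample on differences) test: n = ((z_{α} + z_β) / d)².
z_{α} + z_β = 1.282 + 1.282 = 2.564.
n = (2.564 / 0.67)² = 3.827² = 14.64.
Round up.

n = 15 pairs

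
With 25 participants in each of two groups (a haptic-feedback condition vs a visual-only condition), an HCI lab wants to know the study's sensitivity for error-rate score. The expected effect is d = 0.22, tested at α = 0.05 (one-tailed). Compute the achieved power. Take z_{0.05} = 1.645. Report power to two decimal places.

power ≈ 0.19

For two equal groups, power = Φ(d·√(n/2) − z_{α}).
d·√(n/2) = 0.22 × √(25/2) = 0.22 × 3.536 = 0.778.
z_β = 0.778 − 1.645 = -0.867.
Power = Φ(-0.867) = 0.193.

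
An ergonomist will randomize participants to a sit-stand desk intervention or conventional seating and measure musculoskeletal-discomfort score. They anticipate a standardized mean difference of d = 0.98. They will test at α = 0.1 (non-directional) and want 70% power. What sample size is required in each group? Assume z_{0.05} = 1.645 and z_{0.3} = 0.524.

For two independent groups with equal n: n = 2·((z_{α/2} + z_β) / d)².
z_{α/2} + z_β = 1.645 + 0.524 = 2.169.
n = 2 × (2.169 / 0.98)² = 2 × 2.213² = 2 × 4.90 = 9.8.
Round up to the next whole participant.

n = 10 per group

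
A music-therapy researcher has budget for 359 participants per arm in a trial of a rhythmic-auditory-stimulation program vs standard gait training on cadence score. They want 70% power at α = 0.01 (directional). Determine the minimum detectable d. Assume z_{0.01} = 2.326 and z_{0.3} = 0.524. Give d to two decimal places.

For two independent groups of n = 359 each: d_min = (z_{α} + z_β)·√(2/n).
z-sum = 2.326 + 0.524 = 2.850.
d_min = 2.850 × √(2/359) = 2.850 × 0.0746 = 0.213.

d_min ≈ 0.21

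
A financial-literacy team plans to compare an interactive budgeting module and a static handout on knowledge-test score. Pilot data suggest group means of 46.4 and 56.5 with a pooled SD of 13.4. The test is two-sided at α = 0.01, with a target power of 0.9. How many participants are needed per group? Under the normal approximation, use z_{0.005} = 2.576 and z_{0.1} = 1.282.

Cohen's d = |M₁ − M₂| / SD_pooled = |46.4 − 56.5| / 13.4 = 10.1 / 13.4 = 0.754.
For two independent groups with equal n: n = 2·((z_{α/2} + z_β) / d)².
z_{α/2} + z_β = 2.576 + 1.282 = 3.858.
n = 2 × (3.858 / 0.754)² = 2 × 5.117² = 2 × 26.18 = 52.4.
Round up to the next whole participant.

n = 53 per group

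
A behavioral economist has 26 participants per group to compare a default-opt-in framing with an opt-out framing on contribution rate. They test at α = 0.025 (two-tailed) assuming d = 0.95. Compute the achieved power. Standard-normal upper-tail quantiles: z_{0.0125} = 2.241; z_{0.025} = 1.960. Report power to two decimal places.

For two equal groups, power = Φ(d·√(n/2) − z_{α/2}).
d·√(n/2) = 0.95 × √(26/2) = 0.95 × 3.606 = 3.425.
z_β = 3.425 − 2.241 = 1.184.
Power = Φ(1.184) = 0.882.

power ≈ 0.88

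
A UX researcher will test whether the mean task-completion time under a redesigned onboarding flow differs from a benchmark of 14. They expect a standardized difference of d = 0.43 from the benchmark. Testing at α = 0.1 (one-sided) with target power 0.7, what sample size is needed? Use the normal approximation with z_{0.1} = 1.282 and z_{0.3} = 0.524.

For a one-sample test: n = ((z_{α} + z_β) / d)².
z_{α} + z_β = 1.282 + 0.524 = 1.806.
n = (1.806 / 0.43)² = 4.200² = 17.64.
Round up.

n = 18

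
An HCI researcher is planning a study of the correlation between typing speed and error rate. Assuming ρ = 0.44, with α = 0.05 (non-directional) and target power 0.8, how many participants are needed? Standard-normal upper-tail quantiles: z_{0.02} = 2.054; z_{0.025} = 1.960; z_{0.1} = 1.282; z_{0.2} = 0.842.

Fisher's z: C = ½·ln((1+r)/(1−r)) = ½·ln(2.5714) = 0.4722.
n = ((z_{α/2} + z_β)/C)² + 3.
(1.960 + 0.842) / 0.4722 = 2.802 / 0.4722 = 5.934.
n = 5.934² + 3 = 35.21 + 3 = 38.2.
Round up.

n = 39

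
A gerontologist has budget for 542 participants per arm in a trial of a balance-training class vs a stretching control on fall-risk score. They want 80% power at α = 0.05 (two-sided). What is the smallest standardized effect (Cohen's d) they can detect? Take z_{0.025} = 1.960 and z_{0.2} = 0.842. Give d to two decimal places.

For two independent groups of n = 542 each: d_min = (z_{α/2} + z_β)·√(2/n).
z-sum = 1.960 + 0.842 = 2.802.
d_min = 2.802 × √(2/542) = 2.802 × 0.0607 = 0.170.

d_min ≈ 0.17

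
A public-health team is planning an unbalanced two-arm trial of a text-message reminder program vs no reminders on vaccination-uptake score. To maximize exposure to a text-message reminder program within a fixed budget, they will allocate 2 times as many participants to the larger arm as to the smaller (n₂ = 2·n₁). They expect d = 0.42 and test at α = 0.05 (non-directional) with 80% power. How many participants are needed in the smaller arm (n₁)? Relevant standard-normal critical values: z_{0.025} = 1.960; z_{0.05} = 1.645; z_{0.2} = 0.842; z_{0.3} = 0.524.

n₁ = 67

With allocation ratio k = n₂/n₁ = 2, Var(x̄₁−x̄₂) = σ²(1/n₁ + 1/(k·n₁)) = σ²·(k+1)/(k·n₁).
So n₁ = (1 + 1/k)·((z_{α/2} + z_β)/d)² = 1.500 × (2.802/0.42)².
n₁ = 1.500 × 44.51 = 66.8.
Round up: n₁ = 67, giving n₂ = 2 × 67 = 134.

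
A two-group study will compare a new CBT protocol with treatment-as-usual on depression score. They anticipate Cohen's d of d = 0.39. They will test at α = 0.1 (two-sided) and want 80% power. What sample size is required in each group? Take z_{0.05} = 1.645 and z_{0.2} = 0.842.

n = 82 per group

For two independent groups with equal n: n = 2·((z_{α/2} + z_β) / d)².
z_{α/2} + z_β = 1.645 + 0.842 = 2.487.
n = 2 × (2.487 / 0.39)² = 2 × 6.377² = 2 × 40.67 = 81.3.
Round up to the next whole participant.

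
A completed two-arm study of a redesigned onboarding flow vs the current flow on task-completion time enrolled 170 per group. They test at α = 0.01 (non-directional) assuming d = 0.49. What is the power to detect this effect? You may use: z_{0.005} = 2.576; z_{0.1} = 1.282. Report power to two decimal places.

For two equal groups, power = Φ(d·√(n/2) − z_{α/2}).
d·√(n/2) = 0.49 × √(170/2) = 0.49 × 9.220 = 4.518.
z_β = 4.518 − 2.576 = 1.942.
Power = Φ(1.942) = 0.974.

power ≈ 0.97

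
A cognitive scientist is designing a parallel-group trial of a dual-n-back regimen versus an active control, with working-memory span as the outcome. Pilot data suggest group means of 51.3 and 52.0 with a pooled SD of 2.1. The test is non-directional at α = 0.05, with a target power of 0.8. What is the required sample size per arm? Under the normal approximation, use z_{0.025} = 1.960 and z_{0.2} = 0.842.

Cohen's d = |M₁ − M₂| / SD_pooled = |51.3 − 52.0| / 2.1 = 0.7 / 2.1 = 0.333.
For two independent groups with equal n: n = 2·((z_{α/2} + z_β) / d)².
z_{α/2} + z_β = 1.960 + 0.842 = 2.802.
n = 2 × (2.802 / 0.333)² = 2 × 8.414² = 2 × 70.80 = 141.6.
Round up to the next whole participant.

n = 142 per group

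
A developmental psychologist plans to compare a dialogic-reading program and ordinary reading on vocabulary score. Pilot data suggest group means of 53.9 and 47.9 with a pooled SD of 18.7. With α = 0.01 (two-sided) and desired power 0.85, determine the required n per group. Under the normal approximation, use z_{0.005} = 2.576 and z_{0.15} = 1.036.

Cohen's d = |M₁ − M₂| / SD_pooled = |53.9 − 47.9| / 18.7 = 6.0 / 18.7 = 0.321.
For two independent groups with equal n: n = 2·((z_{α/2} + z_β) / d)².
z_{α/2} + z_β = 2.576 + 1.036 = 3.612.
n = 2 × (3.612 / 0.321)² = 2 × 11.252² = 2 × 126.62 = 253.2.
Round up to the next whole participant.

n = 254 per group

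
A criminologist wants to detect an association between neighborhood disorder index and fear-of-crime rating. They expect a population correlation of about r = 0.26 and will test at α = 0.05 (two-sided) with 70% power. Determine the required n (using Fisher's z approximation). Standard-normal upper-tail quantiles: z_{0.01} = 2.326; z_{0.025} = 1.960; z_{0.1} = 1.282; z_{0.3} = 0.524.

n = 91

Fisher's z: C = ½·ln((1+r)/(1−r)) = ½·ln(1.7027) = 0.2661.
n = ((z_{α/2} + z_β)/C)² + 3.
(1.960 + 0.524) / 0.2661 = 2.484 / 0.2661 = 9.335.
n = 9.335² + 3 = 87.14 + 3 = 90.1.
Round up.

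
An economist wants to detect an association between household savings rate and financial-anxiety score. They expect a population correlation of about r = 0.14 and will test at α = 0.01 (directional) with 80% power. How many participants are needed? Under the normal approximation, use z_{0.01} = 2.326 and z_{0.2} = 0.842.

n = 509

Fisher's z: C = ½·ln((1+r)/(1−r)) = ½·ln(1.3256) = 0.1409.
n = ((z_{α} + z_β)/C)² + 3.
(2.326 + 0.842) / 0.1409 = 3.168 / 0.1409 = 22.484.
n = 22.484² + 3 = 505.53 + 3 = 508.5.
Round up.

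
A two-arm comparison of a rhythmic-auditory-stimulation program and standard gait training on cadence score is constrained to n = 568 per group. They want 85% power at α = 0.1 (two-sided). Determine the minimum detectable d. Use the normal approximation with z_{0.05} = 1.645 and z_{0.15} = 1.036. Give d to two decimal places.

d_min ≈ 0.16

For two independent groups of n = 568 each: d_min = (z_{α/2} + z_β)·√(2/n).
z-sum = 1.645 + 1.036 = 2.681.
d_min = 2.681 × √(2/568) = 2.681 × 0.0593 = 0.159.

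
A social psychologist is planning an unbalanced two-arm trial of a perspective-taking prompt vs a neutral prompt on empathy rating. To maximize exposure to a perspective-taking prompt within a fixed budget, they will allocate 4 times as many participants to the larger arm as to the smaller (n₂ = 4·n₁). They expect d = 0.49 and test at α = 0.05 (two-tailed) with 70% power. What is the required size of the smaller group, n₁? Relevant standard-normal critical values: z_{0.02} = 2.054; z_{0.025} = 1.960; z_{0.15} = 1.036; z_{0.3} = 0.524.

With allocation ratio k = n₂/n₁ = 4, Var(x̄₁−x̄₂) = σ²(1/n₁ + 1/(k·n₁)) = σ²·(k+1)/(k·n₁).
So n₁ = (1 + 1/k)·((z_{α/2} + z_β)/d)² = 1.250 × (2.484/0.49)².
n₁ = 1.250 × 25.70 = 32.1.
Round up: n₁ = 33, giving n₂ = 4 × 33 = 132.

n₁ = 33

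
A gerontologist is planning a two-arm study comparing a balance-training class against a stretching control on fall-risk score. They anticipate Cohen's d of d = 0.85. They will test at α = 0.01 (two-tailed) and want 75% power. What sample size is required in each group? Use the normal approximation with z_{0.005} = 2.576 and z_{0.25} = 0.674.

For two independent groups with equal n: n = 2·((z_{α/2} + z_β) / d)².
z_{α/2} + z_β = 2.576 + 0.674 = 3.250.
n = 2 × (3.250 / 0.85)² = 2 × 3.824² = 2 × 14.62 = 29.2.
Round up to the next whole participant.

n = 30 per group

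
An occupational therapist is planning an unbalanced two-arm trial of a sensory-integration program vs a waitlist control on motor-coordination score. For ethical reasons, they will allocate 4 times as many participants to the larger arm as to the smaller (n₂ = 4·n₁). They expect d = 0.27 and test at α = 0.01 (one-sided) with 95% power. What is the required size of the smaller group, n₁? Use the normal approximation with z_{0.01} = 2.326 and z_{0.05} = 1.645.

n₁ = 271

With allocation ratio k = n₂/n₁ = 4, Var(x̄₁−x̄₂) = σ²(1/n₁ + 1/(k·n₁)) = σ²·(k+1)/(k·n₁).
So n₁ = (1 + 1/k)·((z_{α} + z_β)/d)² = 1.250 × (3.971/0.27)².
n₁ = 1.250 × 216.31 = 270.4.
Round up: n₁ = 271, giving n₂ = 4 × 271 = 1084.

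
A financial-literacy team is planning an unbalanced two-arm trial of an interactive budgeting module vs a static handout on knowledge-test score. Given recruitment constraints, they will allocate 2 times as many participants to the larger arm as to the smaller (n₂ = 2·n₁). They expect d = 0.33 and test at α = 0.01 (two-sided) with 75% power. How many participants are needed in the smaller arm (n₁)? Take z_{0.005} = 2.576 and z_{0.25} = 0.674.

n₁ = 146

With allocation ratio k = n₂/n₁ = 2, Var(x̄₁−x̄₂) = σ²(1/n₁ + 1/(k·n₁)) = σ²·(k+1)/(k·n₁).
So n₁ = (1 + 1/k)·((z_{α/2} + z_β)/d)² = 1.500 × (3.250/0.33)².
n₁ = 1.500 × 96.99 = 145.5.
Round up: n₁ = 146, giving n₂ = 2 × 146 = 292.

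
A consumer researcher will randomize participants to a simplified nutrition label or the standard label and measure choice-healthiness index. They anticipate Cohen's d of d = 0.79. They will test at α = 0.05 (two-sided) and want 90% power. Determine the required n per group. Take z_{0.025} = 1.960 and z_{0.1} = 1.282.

For two independent groups with equal n: n = 2·((z_{α/2} + z_β) / d)².
z_{α/2} + z_β = 1.960 + 1.282 = 3.242.
n = 2 × (3.242 / 0.79)² = 2 × 4.104² = 2 × 16.84 = 33.7.
Round up to the next whole participant.

n = 34 per group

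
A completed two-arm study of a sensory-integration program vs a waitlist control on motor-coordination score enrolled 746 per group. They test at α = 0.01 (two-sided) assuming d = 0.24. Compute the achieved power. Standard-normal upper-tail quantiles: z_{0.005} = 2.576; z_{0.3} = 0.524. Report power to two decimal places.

power ≈ 0.98

For two equal groups, power = Φ(d·√(n/2) − z_{α/2}).
d·√(n/2) = 0.24 × √(746/2) = 0.24 × 19.313 = 4.635.
z_β = 4.635 − 2.576 = 2.059.
Power = Φ(2.059) = 0.980.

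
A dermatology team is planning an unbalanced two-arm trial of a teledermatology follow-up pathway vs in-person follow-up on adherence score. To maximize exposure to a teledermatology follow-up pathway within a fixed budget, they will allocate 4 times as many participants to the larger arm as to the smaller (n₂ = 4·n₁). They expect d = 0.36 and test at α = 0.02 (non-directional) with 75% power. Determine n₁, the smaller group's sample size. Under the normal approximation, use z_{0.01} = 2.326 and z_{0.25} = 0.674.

n₁ = 87

With allocation ratio k = n₂/n₁ = 4, Var(x̄₁−x̄₂) = σ²(1/n₁ + 1/(k·n₁)) = σ²·(k+1)/(k·n₁).
So n₁ = (1 + 1/k)·((z_{α/2} + z_β)/d)² = 1.250 × (3.000/0.36)².
n₁ = 1.250 × 69.44 = 86.8.
Round up: n₁ = 87, giving n₂ = 4 × 87 = 348.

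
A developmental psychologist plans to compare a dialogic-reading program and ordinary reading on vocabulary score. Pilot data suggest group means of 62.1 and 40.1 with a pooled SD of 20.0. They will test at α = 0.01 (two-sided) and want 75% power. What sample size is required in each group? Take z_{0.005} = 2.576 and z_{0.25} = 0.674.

n = 18 per group

Cohen's d = |M₁ − M₂| / SD_pooled = |62.1 − 40.1| / 20.0 = 22.0 / 20.0 = 1.100.
For two independent groups with equal n: n = 2·((z_{α/2} + z_β) / d)².
z_{α/2} + z_β = 2.576 + 0.674 = 3.250.
n = 2 × (3.250 / 1.100)² = 2 × 2.955² = 2 × 8.73 = 17.5.
Round up to the next whole participant.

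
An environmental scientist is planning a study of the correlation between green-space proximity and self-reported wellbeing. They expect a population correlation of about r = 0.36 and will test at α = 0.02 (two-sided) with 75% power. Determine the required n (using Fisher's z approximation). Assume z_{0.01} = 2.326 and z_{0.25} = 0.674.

Fisher's z: C = ½·ln((1+r)/(1−r)) = ½·ln(2.1250) = 0.3769.
n = ((z_{α/2} + z_β)/C)² + 3.
(2.326 + 0.674) / 0.3769 = 3.000 / 0.3769 = 7.960.
n = 7.960² + 3 = 63.36 + 3 = 66.4.
Round up.

n = 67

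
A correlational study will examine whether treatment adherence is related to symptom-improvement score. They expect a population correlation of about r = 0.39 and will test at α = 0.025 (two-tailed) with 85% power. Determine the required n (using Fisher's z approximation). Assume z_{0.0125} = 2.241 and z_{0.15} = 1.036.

Fisher's z: C = ½·ln((1+r)/(1−r)) = ½·ln(2.2787) = 0.4118.
n = ((z_{α/2} + z_β)/C)² + 3.
(2.241 + 1.036) / 0.4118 = 3.277 / 0.4118 = 7.958.
n = 7.958² + 3 = 63.33 + 3 = 66.3.
Round up.

n = 67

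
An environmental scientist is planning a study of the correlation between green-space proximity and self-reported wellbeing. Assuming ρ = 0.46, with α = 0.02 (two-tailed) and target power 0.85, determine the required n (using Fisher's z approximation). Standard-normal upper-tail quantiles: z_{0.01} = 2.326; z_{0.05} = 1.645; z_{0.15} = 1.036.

n = 49

Fisher's z: C = ½·ln((1+r)/(1−r)) = ½·ln(2.7037) = 0.4973.
n = ((z_{α/2} + z_β)/C)² + 3.
(2.326 + 1.036) / 0.4973 = 3.362 / 0.4973 = 6.761.
n = 6.761² + 3 = 45.70 + 3 = 48.7.
Round up.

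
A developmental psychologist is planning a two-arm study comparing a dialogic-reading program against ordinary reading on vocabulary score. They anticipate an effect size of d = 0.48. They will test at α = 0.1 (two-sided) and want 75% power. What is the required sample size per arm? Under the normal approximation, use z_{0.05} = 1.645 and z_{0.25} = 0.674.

n = 47 per group

For two independent groups with equal n: n = 2·((z_{α/2} + z_β) / d)².
z_{α/2} + z_β = 1.645 + 0.674 = 2.319.
n = 2 × (2.319 / 0.48)² = 2 × 4.831² = 2 × 23.34 = 46.7.
Round up to the next whole participant.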